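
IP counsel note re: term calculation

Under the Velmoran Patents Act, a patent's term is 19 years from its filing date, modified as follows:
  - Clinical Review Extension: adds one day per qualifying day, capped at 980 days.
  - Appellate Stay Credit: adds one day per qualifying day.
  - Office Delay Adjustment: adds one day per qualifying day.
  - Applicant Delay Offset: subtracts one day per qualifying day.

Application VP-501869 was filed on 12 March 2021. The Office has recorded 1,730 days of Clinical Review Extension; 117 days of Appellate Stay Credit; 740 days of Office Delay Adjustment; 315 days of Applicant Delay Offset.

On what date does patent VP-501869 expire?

May 12, 2044

Base term: filing date + 19 years → 12 March 2040.
Clinical Review Extension: 1730 days claimed exceeds the 980-day cap, so +980 days → 17 November 2042.
Appellate Stay Credit: +117 days → 14 March 2043.
Office Delay Adjustment: +740 days → 23 March 2045.
Applicant Delay Offset: −315 days → 12 May 2044.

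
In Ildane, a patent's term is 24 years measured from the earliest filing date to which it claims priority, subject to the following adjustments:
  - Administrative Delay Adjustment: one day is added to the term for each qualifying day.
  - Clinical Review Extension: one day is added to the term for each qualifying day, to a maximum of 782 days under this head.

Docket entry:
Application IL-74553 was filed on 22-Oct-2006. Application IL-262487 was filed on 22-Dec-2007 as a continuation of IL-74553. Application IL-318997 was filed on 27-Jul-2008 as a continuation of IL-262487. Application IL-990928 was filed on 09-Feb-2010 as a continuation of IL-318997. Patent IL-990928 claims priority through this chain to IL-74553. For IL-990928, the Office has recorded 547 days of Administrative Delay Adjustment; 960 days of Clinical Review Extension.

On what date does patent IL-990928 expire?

Earliest priority filing: 22 October 2006.
Base term: 22 October 2006 + 24 years → 22 October 2030.
Administrative Delay Adjustment: +547 days → 21 April 2032.
Clinical Review Extension: 960 days claimed exceeds the 782-day cap, so +782 days → 12 June 2034.

June 12, 2034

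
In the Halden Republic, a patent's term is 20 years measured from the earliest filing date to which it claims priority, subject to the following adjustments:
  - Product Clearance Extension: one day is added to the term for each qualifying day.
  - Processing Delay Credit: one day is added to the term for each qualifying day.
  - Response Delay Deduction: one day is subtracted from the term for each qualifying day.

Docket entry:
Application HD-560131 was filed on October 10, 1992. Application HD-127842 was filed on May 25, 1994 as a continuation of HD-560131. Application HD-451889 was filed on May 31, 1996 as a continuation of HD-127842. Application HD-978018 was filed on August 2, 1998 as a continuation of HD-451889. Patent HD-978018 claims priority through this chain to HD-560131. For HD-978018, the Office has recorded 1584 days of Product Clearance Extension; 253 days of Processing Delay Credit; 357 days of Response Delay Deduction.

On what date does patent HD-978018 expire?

Earliest priority filing: 10 October 1992.
Base term: 10 October 1992 + 20 years → 10 October 2012.
Product Clearance Extension: +1584 days → 10 February 2017.
Processing Delay Credit: +253 days → 21 October 2017.
Response Delay Deduction: −357 days → 29 October 2016.

October 29, 2016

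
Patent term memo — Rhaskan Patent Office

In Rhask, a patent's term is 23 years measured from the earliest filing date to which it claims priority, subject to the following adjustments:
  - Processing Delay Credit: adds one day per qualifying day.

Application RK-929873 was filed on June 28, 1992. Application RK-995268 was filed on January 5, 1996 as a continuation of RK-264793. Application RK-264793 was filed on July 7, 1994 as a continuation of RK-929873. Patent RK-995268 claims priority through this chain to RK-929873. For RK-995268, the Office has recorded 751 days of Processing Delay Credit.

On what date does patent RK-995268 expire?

Earliest priority filing: 28 June 1992.
Base term: 28 June 1992 + 23 years → 28 June 2015.
Processing Delay Credit: +751 days → 18 July 2017.

2017-07-18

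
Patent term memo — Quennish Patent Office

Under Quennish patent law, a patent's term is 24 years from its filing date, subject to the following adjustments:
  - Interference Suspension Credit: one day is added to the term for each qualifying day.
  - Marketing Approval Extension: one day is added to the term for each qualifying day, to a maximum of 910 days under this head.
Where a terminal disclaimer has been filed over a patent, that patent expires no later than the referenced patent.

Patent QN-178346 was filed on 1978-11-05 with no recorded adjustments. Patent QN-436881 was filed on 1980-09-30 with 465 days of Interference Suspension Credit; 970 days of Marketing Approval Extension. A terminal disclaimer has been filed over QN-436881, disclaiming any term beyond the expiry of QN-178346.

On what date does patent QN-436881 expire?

Natural term of QN-436881:
  Base: filing + 24 years → 30 September 2004.
  Interference Suspension Credit: +465 days → 8 January 2006.
  Marketing Approval Extension: 970 days claimed exceeds the 910-day cap, so +910 days → 6 July 2008.
Expiry of referenced patent QN-178346:
  Base: filing + 24 years → 5 November 2002.
Terminal disclaimer: QN-436881 expires on the earlier of 6 July 2008 and 5 November 2002.

November 5, 2002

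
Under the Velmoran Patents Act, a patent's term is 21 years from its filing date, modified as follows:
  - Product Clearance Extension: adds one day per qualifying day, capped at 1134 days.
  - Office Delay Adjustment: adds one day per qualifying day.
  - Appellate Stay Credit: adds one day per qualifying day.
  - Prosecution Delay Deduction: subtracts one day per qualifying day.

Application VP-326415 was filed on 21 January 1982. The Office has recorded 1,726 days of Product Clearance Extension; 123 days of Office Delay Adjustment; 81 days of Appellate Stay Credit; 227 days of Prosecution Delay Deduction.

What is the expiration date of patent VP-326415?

February 5, 2006

Base term: filing date + 21 years → 21 January 2003.
Product Clearance Extension: 1726 days claimed exceeds the 1134-day cap, so +1134 days → 28 February 2006.
Office Delay Adjustment: +123 days → 1 July 2006.
Appellate Stay Credit: +81 days → 20 September 2006.
Prosecution Delay Deduction: −227 days → 5 February 2006.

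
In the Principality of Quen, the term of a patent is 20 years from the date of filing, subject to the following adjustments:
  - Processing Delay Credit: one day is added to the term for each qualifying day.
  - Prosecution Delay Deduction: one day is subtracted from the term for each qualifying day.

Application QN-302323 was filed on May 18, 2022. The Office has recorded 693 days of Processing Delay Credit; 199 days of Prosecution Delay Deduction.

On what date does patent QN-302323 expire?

Base term: filing date + 20 years → 18 May 2042.
Processing Delay Credit: +693 days → 10 April 2044.
Prosecution Delay Deduction: −199 days → 24 September 2043.

September 24, 2043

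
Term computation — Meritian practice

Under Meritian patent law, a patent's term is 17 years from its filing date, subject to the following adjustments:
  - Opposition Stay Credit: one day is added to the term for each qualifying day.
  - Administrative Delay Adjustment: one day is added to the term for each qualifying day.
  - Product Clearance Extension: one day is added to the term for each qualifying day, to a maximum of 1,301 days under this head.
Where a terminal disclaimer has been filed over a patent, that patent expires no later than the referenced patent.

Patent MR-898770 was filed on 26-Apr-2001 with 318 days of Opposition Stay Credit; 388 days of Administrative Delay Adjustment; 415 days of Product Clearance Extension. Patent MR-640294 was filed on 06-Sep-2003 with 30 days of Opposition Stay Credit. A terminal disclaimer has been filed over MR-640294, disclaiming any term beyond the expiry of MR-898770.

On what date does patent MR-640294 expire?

Natural term of MR-640294:
  Base: filing + 17 years → 6 September 2020.
  Opposition Stay Credit: +30 days → 6 October 2020.
Expiry of referenced patent MR-898770:
  Base: filing + 17 years → 26 April 2018.
  Opposition Stay Credit: +318 days → 10 March 2019.
  Administrative Delay Adjustment: +388 days → 1 April 2020.
  Product Clearance Extension: 415 days (within the 1301-day cap) → +415 days → 21 May 2021.
Terminal disclaimer: MR-640294 expires on the earlier of 6 October 2020 and 21 May 2021.

2020-10-06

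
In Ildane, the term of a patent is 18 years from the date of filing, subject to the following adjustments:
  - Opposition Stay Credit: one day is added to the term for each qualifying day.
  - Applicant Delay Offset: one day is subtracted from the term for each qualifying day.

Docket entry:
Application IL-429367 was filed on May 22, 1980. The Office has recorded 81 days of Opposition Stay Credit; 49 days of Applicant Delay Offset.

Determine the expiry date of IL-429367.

Base term: filing date + 18 years → 22 May 1998.
Opposition Stay Credit: +81 days → 11 August 1998.
Applicant Delay Offset: −49 days → 23 June 1998.

June 23, 1998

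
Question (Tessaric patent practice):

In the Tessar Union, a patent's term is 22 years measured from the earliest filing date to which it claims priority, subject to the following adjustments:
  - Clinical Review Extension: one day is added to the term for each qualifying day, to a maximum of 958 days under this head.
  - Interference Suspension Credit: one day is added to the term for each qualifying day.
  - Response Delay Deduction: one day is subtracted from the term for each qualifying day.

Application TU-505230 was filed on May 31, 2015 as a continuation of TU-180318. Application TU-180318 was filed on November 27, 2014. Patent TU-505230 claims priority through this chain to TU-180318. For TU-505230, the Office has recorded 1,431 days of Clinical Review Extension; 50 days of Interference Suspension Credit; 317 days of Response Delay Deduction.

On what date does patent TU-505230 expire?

Earliest priority filing: 27 November 2014.
Base term: 27 November 2014 + 22 years → 27 November 2036.
Clinical Review Extension: 1431 days claimed exceeds the 958-day cap, so +958 days → 13 July 2039.
Interference Suspension Credit: +50 days → 1 September 2039.
Response Delay Deduction: −317 days → 19 October 2038.

October 19, 2038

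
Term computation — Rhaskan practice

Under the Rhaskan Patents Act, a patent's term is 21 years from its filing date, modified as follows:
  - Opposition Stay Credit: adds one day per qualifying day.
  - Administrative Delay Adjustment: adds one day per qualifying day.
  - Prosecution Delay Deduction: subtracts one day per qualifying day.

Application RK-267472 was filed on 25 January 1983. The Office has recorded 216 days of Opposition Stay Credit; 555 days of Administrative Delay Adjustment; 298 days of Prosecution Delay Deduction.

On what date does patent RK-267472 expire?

Base term: filing date + 21 years → 25 January 2004.
Opposition Stay Credit: +216 days → 28 August 2004.
Administrative Delay Adjustment: +555 days → 6 March 2006.
Prosecution Delay Deduction: −298 days → 12 May 2005.

2005-05-12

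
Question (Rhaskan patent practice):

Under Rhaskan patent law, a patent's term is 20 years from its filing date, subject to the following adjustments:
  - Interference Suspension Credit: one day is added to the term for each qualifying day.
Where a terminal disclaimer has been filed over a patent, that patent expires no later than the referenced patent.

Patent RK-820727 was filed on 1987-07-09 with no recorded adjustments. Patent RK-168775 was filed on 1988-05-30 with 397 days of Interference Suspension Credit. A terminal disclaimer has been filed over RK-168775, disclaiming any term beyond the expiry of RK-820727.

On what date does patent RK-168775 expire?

Natural term of RK-168775:
  Base: filing + 20 years → 30 May 2008.
  Interference Suspension Credit: +397 days → 1 July 2009.
Expiry of referenced patent RK-820727:
  Base: filing + 20 years → 9 July 2007.
Terminal disclaimer: RK-168775 expires on the earlier of 1 July 2009 and 9 July 2007.

2007-07-09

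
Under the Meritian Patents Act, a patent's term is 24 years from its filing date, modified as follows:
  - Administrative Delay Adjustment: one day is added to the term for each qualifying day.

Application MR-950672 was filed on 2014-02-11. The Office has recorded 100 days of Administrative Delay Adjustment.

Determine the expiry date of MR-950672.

2038-05-22

Base term: filing date + 24 years → 11 February 2038.
Administrative Delay Adjustment: +100 days → 22 May 2038.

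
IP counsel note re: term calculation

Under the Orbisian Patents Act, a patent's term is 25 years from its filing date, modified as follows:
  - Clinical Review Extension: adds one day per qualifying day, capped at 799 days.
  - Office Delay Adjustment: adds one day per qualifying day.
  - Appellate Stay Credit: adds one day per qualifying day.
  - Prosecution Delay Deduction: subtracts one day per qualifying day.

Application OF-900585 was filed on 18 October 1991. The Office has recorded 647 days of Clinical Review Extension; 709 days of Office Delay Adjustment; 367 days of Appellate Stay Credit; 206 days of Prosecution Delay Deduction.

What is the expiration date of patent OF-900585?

December 13, 2020

Base term: filing date + 25 years → 18 October 2016.
Clinical Review Extension: 647 days (within the 799-day cap) → +647 days → 27 July 2018.
Office Delay Adjustment: +709 days → 5 July 2020.
Appellate Stay Credit: +367 days → 7 July 2021.
Prosecution Delay Deduction: −206 days → 13 December 2020.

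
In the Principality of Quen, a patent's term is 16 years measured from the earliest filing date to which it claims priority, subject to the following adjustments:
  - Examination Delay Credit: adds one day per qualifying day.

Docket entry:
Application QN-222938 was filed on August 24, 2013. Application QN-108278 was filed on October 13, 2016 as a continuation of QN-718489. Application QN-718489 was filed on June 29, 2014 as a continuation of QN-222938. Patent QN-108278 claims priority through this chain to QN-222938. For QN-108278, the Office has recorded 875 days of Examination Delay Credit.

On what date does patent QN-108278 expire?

2032-01-16

Earliest priority filing: 24 August 2013.
Base term: 24 August 2013 + 16 years → 24 August 2029.
Examination Delay Credit: +875 days → 16 January 2032.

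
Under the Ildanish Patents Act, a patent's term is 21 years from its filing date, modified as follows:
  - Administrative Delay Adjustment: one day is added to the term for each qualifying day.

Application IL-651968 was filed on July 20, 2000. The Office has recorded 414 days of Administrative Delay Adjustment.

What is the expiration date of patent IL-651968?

Base term: filing date + 21 years → 20 July 2021.
Administrative Delay Adjustment: +414 days → 7 September 2022.

2022-09-07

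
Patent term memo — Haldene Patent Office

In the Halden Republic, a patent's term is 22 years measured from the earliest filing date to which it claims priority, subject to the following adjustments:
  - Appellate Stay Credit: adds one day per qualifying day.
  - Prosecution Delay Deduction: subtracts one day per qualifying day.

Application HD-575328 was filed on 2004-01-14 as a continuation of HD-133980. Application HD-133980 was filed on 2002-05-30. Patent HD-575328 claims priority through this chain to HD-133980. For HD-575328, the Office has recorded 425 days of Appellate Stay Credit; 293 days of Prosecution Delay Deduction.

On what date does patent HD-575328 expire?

Earliest priority filing: 30 May 2002.
Base term: 30 May 2002 + 22 years → 30 May 2024.
Appellate Stay Credit: +425 days → 29 July 2025.
Prosecution Delay Deduction: −293 days → 9 October 2024.

October 9, 2024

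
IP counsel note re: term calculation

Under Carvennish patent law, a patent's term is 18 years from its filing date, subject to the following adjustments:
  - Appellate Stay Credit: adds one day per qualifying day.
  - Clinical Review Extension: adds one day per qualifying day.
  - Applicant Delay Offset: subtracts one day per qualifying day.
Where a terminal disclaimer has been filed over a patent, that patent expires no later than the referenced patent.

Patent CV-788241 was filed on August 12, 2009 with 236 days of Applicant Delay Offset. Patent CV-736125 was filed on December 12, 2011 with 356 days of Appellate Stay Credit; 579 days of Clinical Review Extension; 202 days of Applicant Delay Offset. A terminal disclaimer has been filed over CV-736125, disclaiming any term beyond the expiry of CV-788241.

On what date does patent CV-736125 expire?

Natural term of CV-736125:
  Base: filing + 18 years → 12 December 2029.
  Appellate Stay Credit: +356 days → 3 December 2030.
  Clinical Review Extension: +579 days → 4 July 2032.
  Applicant Delay Offset: −202 days → 15 December 2031.
Expiry of referenced patent CV-788241:
  Base: filing + 18 years → 12 August 2027.
  Applicant Delay Offset: −236 days → 19 December 2026.
Terminal disclaimer: CV-736125 expires on the earlier of 15 December 2031 and 19 December 2026.

December 19, 2026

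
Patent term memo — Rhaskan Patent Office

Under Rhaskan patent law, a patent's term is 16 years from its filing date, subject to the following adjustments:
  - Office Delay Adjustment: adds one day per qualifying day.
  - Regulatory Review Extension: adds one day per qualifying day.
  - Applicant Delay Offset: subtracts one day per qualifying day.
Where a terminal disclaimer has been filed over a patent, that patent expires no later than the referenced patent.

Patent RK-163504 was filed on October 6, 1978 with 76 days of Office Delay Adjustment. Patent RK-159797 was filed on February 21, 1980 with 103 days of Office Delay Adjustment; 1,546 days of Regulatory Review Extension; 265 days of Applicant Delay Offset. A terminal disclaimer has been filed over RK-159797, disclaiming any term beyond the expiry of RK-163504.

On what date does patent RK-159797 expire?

December 21, 1994

Natural term of RK-159797:
  Base: filing + 16 years → 21 February 1996.
  Office Delay Adjustment: +103 days → 3 June 1996.
  Regulatory Review Extension: +1546 days → 27 August 2000.
  Applicant Delay Offset: −265 days → 6 December 1999.
Expiry of referenced patent RK-163504:
  Base: filing + 16 years → 6 October 1994.
  Office Delay Adjustment: +76 days → 21 December 1994.
Terminal disclaimer: RK-159797 expires on the earlier of 6 December 1999 and 21 December 1994.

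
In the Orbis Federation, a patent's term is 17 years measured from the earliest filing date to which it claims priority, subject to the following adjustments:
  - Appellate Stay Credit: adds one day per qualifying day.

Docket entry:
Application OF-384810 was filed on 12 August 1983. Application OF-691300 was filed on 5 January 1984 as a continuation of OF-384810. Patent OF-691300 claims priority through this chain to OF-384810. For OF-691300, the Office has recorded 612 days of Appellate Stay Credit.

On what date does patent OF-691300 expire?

Earliest priority filing: 12 August 1983.
Base term: 12 August 1983 + 17 years → 12 August 2000.
Appellate Stay Credit: +612 days → 16 April 2002.

April 16, 2002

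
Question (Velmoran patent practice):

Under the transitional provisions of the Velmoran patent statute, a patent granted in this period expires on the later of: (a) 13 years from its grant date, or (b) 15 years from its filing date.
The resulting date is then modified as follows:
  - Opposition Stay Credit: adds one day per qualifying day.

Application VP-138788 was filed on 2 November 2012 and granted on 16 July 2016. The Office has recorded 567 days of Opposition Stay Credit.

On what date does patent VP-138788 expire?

2031-02-03

(a) grant + 13 years → 16 July 2029.
(b) filing + 15 years → 2 November 2027.
Later of the two: 16 July 2029.
Opposition Stay Credit: +567 days → 3 February 2031.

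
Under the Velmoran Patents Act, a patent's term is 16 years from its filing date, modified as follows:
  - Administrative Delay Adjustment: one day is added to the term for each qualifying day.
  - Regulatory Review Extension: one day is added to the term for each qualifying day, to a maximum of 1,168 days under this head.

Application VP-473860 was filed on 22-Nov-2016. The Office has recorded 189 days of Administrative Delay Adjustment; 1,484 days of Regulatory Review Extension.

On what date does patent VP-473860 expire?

Base term: filing date + 16 years → 22 November 2032.
Administrative Delay Adjustment: +189 days → 30 May 2033.
Regulatory Review Extension: 1484 days claimed exceeds the 1168-day cap, so +1168 days → 10 August 2036.

2036-08-10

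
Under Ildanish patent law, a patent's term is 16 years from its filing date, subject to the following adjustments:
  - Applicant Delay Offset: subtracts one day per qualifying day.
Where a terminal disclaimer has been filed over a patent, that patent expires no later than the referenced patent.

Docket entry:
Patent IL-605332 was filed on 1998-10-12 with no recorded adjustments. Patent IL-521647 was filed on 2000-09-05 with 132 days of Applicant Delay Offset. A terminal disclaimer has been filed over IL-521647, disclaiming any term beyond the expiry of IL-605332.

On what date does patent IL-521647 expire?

October 12, 2014

Natural term of IL-521647:
  Base: filing + 16 years → 5 September 2016.
  Applicant Delay Offset: −132 days → 26 April 2016.
Expiry of referenced patent IL-605332:
  Base: filing + 16 years → 12 October 2014.
Terminal disclaimer: IL-521647 expires on the earlier of 26 April 2016 and 12 October 2014.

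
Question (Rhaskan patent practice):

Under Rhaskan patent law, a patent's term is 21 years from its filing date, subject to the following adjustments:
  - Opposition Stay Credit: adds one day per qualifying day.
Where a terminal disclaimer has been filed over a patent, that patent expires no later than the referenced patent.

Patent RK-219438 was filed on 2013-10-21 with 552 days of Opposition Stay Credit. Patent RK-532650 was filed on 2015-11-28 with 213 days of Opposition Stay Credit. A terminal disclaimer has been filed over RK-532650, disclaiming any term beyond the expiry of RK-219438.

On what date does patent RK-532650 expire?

Natural term of RK-532650:
  Base: filing + 21 years → 28 November 2036.
  Opposition Stay Credit: +213 days → 29 June 2037.
Expiry of referenced patent RK-219438:
  Base: filing + 21 years → 21 October 2034.
  Opposition Stay Credit: +552 days → 25 April 2036.
Terminal disclaimer: RK-532650 expires on the earlier of 29 June 2037 and 25 April 2036.

2036-04-25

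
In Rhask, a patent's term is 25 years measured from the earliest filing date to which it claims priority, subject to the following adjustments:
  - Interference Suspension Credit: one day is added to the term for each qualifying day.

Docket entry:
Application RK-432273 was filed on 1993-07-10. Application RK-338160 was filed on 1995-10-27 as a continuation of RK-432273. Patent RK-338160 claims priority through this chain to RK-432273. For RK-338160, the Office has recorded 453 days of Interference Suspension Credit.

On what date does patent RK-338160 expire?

2019-10-06

Earliest priority filing: 10 July 1993.
Base term: 10 July 1993 + 25 years → 10 July 2018.
Interference Suspension Credit: +453 days → 6 October 2019.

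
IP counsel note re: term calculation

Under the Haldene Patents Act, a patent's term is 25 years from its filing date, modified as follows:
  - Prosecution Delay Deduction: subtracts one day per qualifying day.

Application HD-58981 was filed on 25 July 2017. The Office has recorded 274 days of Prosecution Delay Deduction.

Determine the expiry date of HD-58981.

October 24, 2041

Base term: filing date + 25 years → 25 July 2042.
Prosecution Delay Deduction: −274 days → 24 October 2041.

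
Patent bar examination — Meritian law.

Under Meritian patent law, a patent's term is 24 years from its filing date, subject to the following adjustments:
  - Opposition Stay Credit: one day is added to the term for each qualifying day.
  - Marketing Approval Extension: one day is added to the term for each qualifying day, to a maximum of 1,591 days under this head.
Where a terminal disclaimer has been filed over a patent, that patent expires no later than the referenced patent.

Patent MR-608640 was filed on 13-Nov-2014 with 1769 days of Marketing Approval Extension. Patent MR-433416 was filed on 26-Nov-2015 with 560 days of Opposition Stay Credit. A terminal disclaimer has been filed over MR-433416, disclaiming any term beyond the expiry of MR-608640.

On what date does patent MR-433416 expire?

2041-06-08

Natural term of MR-433416:
  Base: filing + 24 years → 26 November 2039.
  Opposition Stay Credit: +560 days → 8 June 2041.
Expiry of referenced patent MR-608640:
  Base: filing + 24 years → 13 November 2038.
  Marketing Approval Extension: 1769 days claimed exceeds the 1591-day cap, so +1591 days → 23 March 2043.
Terminal disclaimer: MR-433416 expires on the earlier of 8 June 2041 and 23 March 2043.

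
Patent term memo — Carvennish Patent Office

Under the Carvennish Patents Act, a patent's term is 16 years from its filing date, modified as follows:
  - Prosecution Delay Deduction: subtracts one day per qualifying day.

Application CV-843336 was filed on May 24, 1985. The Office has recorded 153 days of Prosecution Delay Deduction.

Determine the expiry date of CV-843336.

2000-12-22

Base term: filing date + 16 years → 24 May 2001.
Prosecution Delay Deduction: −153 days → 22 December 2000.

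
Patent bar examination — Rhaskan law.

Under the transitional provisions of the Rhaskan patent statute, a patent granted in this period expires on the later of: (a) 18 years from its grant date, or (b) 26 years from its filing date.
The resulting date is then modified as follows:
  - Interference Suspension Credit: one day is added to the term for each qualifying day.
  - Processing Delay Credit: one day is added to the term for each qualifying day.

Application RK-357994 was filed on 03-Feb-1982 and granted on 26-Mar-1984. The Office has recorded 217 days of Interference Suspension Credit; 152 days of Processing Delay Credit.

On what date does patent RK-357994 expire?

(a) grant + 18 years → 26 March 2002.
(b) filing + 26 years → 3 February 2008.
Later of the two: 3 February 2008.
Interference Suspension Credit: +217 days → 7 September 2008.
Processing Delay Credit: +152 days → 6 February 2009.

2009-02-06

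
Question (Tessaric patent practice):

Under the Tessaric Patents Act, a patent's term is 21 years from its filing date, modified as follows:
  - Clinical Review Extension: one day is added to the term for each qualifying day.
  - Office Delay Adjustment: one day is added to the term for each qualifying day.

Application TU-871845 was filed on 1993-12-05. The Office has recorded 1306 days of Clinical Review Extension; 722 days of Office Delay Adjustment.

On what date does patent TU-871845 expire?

2020-06-24

Base term: filing date + 21 years → 5 December 2014.
Clinical Review Extension: +1306 days → 3 July 2018.
Office Delay Adjustment: +722 days → 24 June 2020.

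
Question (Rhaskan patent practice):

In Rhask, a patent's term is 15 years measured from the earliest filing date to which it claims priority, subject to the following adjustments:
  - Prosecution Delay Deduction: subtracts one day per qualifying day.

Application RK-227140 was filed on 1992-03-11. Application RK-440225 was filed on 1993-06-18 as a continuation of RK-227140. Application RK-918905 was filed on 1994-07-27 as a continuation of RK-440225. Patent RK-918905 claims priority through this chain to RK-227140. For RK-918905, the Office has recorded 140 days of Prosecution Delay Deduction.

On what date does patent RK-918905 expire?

October 22, 2006

Earliest priority filing: 11 March 1992.
Base term: 11 March 1992 + 15 years → 11 March 2007.
Prosecution Delay Deduction: −140 days → 22 October 2006.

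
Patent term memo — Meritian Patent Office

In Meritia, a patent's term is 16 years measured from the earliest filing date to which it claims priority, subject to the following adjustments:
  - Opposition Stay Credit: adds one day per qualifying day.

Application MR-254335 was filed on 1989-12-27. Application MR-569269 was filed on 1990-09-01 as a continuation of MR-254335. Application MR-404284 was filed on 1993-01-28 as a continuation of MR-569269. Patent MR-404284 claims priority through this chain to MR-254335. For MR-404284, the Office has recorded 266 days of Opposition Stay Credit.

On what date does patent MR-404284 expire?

Earliest priority filing: 27 December 1989.
Base term: 27 December 1989 + 16 years → 27 December 2005.
Opposition Stay Credit: +266 days → 19 September 2006.

September 19, 2006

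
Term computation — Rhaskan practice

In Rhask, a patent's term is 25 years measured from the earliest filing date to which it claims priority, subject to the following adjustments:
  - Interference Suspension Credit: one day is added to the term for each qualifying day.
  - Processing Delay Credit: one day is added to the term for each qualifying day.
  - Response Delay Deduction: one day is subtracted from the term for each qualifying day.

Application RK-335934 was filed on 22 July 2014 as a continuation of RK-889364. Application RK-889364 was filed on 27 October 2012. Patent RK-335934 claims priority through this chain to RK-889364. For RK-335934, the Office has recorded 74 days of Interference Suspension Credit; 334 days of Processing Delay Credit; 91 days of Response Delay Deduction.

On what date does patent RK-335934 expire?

Earliest priority filing: 27 October 2012.
Base term: 27 October 2012 + 25 years → 27 October 2037.
Interference Suspension Credit: +74 days → 9 January 2038.
Processing Delay Credit: +334 days → 9 December 2038.
Response Delay Deduction: −91 days → 9 September 2038.

2038-09-09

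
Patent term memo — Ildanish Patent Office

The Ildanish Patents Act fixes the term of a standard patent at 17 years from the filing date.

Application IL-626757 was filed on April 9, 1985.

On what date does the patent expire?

April 9, 2002

Filing date + 17 years → 9 April 2002.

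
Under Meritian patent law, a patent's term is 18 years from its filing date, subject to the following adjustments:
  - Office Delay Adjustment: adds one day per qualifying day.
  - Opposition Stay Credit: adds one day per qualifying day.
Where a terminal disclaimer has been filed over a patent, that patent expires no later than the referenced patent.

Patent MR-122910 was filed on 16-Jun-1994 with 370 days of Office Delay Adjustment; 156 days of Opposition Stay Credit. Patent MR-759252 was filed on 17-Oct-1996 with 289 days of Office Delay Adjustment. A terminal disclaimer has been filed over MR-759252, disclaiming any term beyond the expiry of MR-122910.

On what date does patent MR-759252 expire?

November 24, 2013

Natural term of MR-759252:
  Base: filing + 18 years → 17 October 2014.
  Office Delay Adjustment: +289 days → 2 August 2015.
Expiry of referenced patent MR-122910:
  Base: filing + 18 years → 16 June 2012.
  Office Delay Adjustment: +370 days → 21 June 2013.
  Opposition Stay Credit: +156 days → 24 November 2013.
Terminal disclaimer: MR-759252 expires on the earlier of 2 August 2015 and 24 November 2013.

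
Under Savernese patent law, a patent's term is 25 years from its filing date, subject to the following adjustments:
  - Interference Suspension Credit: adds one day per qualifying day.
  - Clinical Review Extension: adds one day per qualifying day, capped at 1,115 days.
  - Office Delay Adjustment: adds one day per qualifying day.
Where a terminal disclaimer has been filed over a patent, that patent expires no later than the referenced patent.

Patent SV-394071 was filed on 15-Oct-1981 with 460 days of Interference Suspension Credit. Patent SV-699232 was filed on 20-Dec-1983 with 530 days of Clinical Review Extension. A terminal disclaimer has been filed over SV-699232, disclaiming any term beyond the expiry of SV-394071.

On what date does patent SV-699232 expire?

Natural term of SV-699232:
  Base: filing + 25 years → 20 December 2008.
  Clinical Review Extension: 530 days (within the 1115-day cap) → +530 days → 3 June 2010.
Expiry of referenced patent SV-394071:
  Base: filing + 25 years → 15 October 2006.
  Interference Suspension Credit: +460 days → 18 January 2008.
Terminal disclaimer: SV-699232 expires on the earlier of 3 June 2010 and 18 January 2008.

January 18, 2008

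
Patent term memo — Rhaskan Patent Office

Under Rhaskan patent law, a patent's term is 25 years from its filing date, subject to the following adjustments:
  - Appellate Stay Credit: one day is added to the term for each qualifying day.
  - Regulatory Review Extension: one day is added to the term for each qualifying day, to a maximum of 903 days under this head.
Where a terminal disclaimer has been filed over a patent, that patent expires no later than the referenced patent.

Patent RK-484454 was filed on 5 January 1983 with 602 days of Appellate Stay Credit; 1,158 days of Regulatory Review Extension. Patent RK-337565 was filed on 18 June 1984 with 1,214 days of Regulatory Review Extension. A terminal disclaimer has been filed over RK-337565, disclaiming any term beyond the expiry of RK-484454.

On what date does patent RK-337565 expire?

2011-12-08

Natural term of RK-337565:
  Base: filing + 25 years → 18 June 2009.
  Regulatory Review Extension: 1214 days claimed exceeds the 903-day cap, so +903 days → 8 December 2011.
Expiry of referenced patent RK-484454:
  Base: filing + 25 years → 5 January 2008.
  Appellate Stay Credit: +602 days → 29 August 2009.
  Regulatory Review Extension: 1158 days claimed exceeds the 903-day cap, so +903 days → 18 February 2012.
Terminal disclaimer: RK-337565 expires on the earlier of 8 December 2011 and 18 February 2012.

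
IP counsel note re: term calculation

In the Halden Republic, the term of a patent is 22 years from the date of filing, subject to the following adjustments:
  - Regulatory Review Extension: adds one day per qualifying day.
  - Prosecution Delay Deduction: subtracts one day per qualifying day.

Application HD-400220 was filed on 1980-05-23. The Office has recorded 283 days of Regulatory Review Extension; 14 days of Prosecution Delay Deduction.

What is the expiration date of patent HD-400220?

Base term: filing date + 22 years → 23 May 2002.
Regulatory Review Extension: +283 days → 2 March 2003.
Prosecution Delay Deduction: −14 days → 16 February 2003.

February 16, 2003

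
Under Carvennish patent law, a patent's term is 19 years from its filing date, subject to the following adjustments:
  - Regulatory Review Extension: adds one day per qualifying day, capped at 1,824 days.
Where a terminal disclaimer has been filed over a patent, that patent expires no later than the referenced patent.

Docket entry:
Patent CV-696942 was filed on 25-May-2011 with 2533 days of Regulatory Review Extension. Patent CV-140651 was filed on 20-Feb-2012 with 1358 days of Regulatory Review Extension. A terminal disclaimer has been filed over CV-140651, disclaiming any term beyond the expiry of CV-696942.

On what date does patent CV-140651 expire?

Natural term of CV-140651:
  Base: filing + 19 years → 20 February 2031.
  Regulatory Review Extension: 1358 days (within the 1824-day cap) → +1358 days → 9 November 2034.
Expiry of referenced patent CV-696942:
  Base: filing + 19 years → 25 May 2030.
  Regulatory Review Extension: 2533 days claimed exceeds the 1824-day cap, so +1824 days → 23 May 2035.
Terminal disclaimer: CV-140651 expires on the earlier of 9 November 2034 and 23 May 2035.

2034-11-09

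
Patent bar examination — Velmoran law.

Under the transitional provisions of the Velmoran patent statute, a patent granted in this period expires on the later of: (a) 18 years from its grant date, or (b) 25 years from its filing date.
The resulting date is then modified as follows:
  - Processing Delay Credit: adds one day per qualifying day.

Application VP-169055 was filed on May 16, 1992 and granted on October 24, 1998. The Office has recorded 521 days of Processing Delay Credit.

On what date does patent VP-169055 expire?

October 19, 2018

(a) grant + 18 years → 24 October 2016.
(b) filing + 25 years → 16 May 2017.
Later of the two: 16 May 2017.
Processing Delay Credit: +521 days → 19 October 2018.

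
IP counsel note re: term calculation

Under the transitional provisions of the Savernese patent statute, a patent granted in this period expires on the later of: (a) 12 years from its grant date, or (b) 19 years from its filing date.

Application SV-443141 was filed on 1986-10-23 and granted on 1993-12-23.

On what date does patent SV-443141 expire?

2005-12-23

(a) grant + 12 years → 23 December 2005.
(b) filing + 19 years → 23 October 2005.
Later of the two: 23 December 2005.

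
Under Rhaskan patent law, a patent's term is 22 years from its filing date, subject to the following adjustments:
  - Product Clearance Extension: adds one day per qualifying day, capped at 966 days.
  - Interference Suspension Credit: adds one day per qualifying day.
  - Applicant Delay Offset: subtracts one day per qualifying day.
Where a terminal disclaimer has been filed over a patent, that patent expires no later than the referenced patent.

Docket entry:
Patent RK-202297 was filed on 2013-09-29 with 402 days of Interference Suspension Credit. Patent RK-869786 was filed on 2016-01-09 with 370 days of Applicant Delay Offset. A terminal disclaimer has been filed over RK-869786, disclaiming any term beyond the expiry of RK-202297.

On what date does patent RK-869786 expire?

Natural term of RK-869786:
  Base: filing + 22 years → 9 January 2038.
  Applicant Delay Offset: −370 days → 4 January 2037.
Expiry of referenced patent RK-202297:
  Base: filing + 22 years → 29 September 2035.
  Interference Suspension Credit: +402 days → 4 November 2036.
Terminal disclaimer: RK-869786 expires on the earlier of 4 January 2037 and 4 November 2036.

2036-11-04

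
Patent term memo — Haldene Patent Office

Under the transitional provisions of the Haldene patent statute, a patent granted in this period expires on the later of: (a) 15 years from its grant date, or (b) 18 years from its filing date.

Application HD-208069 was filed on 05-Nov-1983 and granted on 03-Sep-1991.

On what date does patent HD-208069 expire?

(a) grant + 15 years → 3 September 2006.
(b) filing + 18 years → 5 November 2001.
Later of the two: 3 September 2006.

September 3, 2006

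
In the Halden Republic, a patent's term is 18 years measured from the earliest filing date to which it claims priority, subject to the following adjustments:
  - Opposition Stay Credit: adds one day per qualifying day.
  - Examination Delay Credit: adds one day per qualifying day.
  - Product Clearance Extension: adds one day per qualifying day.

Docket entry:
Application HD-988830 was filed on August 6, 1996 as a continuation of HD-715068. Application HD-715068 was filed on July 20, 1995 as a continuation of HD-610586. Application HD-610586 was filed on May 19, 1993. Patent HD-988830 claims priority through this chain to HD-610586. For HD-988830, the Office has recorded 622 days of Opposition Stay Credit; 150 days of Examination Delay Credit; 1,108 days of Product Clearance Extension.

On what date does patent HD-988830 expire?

Earliest priority filing: 19 May 1993.
Base term: 19 May 1993 + 18 years → 19 May 2011.
Opposition Stay Credit: +622 days → 30 January 2013.
Examination Delay Credit: +150 days → 29 June 2013.
Product Clearance Extension: +1108 days → 11 July 2016.

2016-07-11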